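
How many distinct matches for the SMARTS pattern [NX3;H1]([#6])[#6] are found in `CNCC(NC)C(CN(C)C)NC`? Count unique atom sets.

[NX3;H1]([#6])[#6] is the SMARTS for a secondary amine: a trivalent nitrogen with one H, bonded to two carbons.
The molecule carries 3 separate instances of an N-methylamino group (-NHCH3) meeting every constraint; each maps to a distinct set of atoms, giving 3 matches.

3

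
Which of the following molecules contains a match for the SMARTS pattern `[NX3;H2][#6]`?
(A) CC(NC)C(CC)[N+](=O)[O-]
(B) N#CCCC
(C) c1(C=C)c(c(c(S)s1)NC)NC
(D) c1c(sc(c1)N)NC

[NX3;H2][#6] describes a trivalent nitrogen with two H attached to carbon (a primary amine).
(A) has an N-methylamino group (-NHCH3) but the nitrogen bears two carbons and only one H (H1), not H2.
(B) has a nitrile (-C#N) but the nitrogen is NX1 (triple-bonded), not NX3 with two H.
(C) has an N-methylamino group (-NHCH3) but the nitrogen bears two carbons and only one H (H1), not H2.
(D) contains a primary amino group (-NH2), which satisfies every atom and bond constraint.
So the answer is (D).

D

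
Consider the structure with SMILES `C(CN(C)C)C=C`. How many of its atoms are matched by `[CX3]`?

2

The query [CX3] means: C with X3: aliphatic carbon with exactly 3 total connections.
Check the 7 heavy atoms by environment: 4× C (X4) → no; 2× C (X3) → match; 1× N (X3) → no.
That gives 2 matching atoms.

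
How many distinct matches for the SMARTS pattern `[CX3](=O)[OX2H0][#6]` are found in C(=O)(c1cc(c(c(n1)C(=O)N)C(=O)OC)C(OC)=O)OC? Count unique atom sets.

[CX3](=O)[OX2H0][#6] is the SMARTS for an ester: a carbonyl carbon bonded to an oxygen that is itself bonded to carbon (no H on that O).
The molecule carries 3 separate instances of a methyl-ester group (-C(=O)OCH3) meeting every constraint; each maps to a distinct set of atoms, giving 3 matches.

3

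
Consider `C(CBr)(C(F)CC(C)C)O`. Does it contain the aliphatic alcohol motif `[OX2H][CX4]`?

The pattern [OX2H][CX4] describes a hydroxyl oxygen bound to an sp3 (X4) carbon — an aliphatic alcohol.
The molecule carries a hydroxyl group (-OH), whose atoms satisfy every constraint of the query, so the pattern matches.

Yes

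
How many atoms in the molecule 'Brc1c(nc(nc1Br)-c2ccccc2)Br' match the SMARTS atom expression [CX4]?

The query [CX4] means: C with X4: aliphatic carbon with exactly 4 total connections (bonds + H).
Check the 15 heavy atoms by environment: 2× n (aromatic, X2) → no; 10× c (aromatic, X3) → no; 3× Br (X1) → no.
No environment satisfies the query, so 0 matching atoms.

0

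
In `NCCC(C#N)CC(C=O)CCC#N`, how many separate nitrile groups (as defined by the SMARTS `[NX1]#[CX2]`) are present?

[NX1]#[CX2] is the SMARTS for a nitrile: a nitrogen triple-bonded to a two-connected carbon.
The molecule carries 2 separate instances of a nitrile (-C#N) meeting every constraint; each maps to a distinct set of atoms, giving 2 matches.

2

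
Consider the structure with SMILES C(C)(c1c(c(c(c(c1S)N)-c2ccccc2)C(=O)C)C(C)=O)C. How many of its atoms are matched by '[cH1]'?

5

Check the 23 heavy atoms by environment: 7× c (aromatic, H0) → no; 2× C (H0) → no; 2× O (H0) → no; 4× C (H3) → no; 1× N (H2) → no; 5× c (aromatic, H1) → match; 1× S (H1) → no; 1× C (H1) → no.
That gives 5 matching atoms.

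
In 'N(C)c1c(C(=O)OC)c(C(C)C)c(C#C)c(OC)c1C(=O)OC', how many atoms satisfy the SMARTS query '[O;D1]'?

2

Check the 23 heavy atoms by environment: 6× c (aromatic, D3) → no; 1× C (D2) → no; 7× C (D1) → no; 3× C (D3) → no; 2× O (D1) → match; 3× O (D2) → no; 1× N (D2) → no.
That gives 2 matching atoms.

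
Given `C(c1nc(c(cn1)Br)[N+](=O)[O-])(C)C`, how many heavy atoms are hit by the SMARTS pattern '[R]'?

Check the 13 heavy atoms by environment: 2× n (aromatic, in 6-ring) → match; 4× c (aromatic, in 6-ring) → match; 1× Br (acyclic) → no; 1× N (charge +1, acyclic) → no; 1× O (charge -1, acyclic) → no; 1× O (acyclic) → no; 3× C (acyclic) → no.
Summing the matching environments: 2 + 4 = 6 matching atoms.

6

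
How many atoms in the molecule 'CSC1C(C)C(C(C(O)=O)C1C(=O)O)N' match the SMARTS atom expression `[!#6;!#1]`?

6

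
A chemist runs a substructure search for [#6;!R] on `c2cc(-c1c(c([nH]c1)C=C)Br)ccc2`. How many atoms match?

2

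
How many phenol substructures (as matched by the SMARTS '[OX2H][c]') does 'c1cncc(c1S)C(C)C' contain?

0

[OX2H][c] is the SMARTS for a phenol: a hydroxyl oxygen attached to an aromatic carbon.
No fragment in the molecule satisfies every constraint, giving 0 matches.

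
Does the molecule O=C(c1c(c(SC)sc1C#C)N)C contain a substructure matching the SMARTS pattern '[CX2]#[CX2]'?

The pattern [CX2]#[CX2] describes a carbon-carbon triple bond — an alkyne.
The molecule carries an ethynyl group (-C#CH), whose atoms satisfy every constraint of the query, so the pattern matches.

Yes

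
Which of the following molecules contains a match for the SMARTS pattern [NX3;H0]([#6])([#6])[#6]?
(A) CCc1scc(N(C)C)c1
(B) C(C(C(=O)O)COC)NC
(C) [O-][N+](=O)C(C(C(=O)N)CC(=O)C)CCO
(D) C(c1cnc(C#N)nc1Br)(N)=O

A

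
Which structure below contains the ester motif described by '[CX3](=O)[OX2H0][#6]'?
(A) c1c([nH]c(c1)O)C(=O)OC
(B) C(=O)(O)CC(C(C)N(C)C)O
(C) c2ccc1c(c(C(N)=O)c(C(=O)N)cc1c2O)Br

A

[CX3](=O)[OX2H0][#6] describes a carbonyl carbon bonded to an oxygen that is itself bonded to carbon (no H on that O) (an ester).
(A) contains a methyl-ester group (-C(=O)OCH3), which satisfies every atom and bond constraint.
(B) has a carboxylic acid group (-C(=O)OH) but the singly-bonded O carries H (OX2H1, not H0).
(C) has a primary amide (-C(=O)NH2) but the carbonyl is bonded to N, not to an O-C linkage.
So the answer is (A).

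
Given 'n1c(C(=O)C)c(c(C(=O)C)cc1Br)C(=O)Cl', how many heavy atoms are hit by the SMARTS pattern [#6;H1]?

1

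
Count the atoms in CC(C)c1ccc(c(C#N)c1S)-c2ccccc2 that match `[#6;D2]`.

The query [#6;D2] means: any carbon bonded to exactly two heavy atoms.
Check the 18 heavy atoms by environment: 7× c (aromatic, D2) → match; 5× c (aromatic, D3) → no; 1× C (D2) → match; 1× N (D1) → no; 1× C (D3) → no; 2× C (D1) → no; 1× S (D1) → no.
Summing the matching environments: 7 + 1 = 8 matching atoms.

8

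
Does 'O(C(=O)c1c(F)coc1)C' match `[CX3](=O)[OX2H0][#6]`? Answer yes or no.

Yes

The pattern [CX3](=O)[OX2H0][#6] describes a carbonyl carbon bonded to an oxygen that is itself bonded to carbon (no H on that O) — an ester.
The molecule carries a methyl-ester group (-C(=O)OCH3), whose atoms satisfy every constraint of the query, so the pattern matches.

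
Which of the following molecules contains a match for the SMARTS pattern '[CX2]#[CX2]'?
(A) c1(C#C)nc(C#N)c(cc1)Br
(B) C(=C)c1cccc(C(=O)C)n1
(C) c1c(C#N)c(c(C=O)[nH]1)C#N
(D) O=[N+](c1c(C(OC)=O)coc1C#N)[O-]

[CX2]#[CX2] describes a carbon-carbon triple bond (an alkyne).
(A) contains an ethynyl group (-C#CH), which satisfies every atom and bond constraint.
(B) has a vinyl group (-CH=CH2) but the C=C is a double bond; both carbons are CX3, not CX2.
(C) has a nitrile (-C#N) but the triple bond is C#N, not C#C.
(D) has a nitrile (-C#N) but the triple bond is C#N, not C#C.
So the answer is (A).

A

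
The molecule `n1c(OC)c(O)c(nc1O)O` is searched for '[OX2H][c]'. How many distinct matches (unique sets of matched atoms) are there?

3

[OX2H][c] is the SMARTS for a phenol: a hydroxyl oxygen attached to an aromatic carbon.
The molecule carries 3 separate instances of a hydroxyl group (-OH) meeting every constraint; each maps to a distinct set of atoms, giving 3 matches.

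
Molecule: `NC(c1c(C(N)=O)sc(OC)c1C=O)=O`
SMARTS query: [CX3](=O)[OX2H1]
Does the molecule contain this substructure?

No

The pattern [CX3](=O)[OX2H1] describes an sp2 carbon double-bonded to O and single-bonded to an -OH oxygen — a carboxylic acid.
The closest candidate here is an aldehyde (-CHO), but there is no singly-bonded oxygen on the carbonyl carbon. No other fragment satisfies the full query, so there is no match.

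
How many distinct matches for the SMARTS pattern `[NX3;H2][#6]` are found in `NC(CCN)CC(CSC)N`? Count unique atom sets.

3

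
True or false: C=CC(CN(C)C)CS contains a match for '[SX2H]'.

True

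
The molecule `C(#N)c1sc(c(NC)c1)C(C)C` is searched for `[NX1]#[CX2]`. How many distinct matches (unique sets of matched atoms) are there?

1

[NX1]#[CX2] is the SMARTS for a nitrile: a nitrogen triple-bonded to a two-connected carbon.
Exactly one fragment in the molecule meets all constraints, giving 1 match.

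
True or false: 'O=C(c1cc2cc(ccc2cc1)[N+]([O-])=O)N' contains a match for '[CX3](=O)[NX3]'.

The pattern [CX3](=O)[NX3] describes a carbonyl carbon bonded to a trivalent nitrogen — an amide.
The molecule carries a primary amide (-C(=O)NH2), whose atoms satisfy every constraint of the query, so the pattern matches.

True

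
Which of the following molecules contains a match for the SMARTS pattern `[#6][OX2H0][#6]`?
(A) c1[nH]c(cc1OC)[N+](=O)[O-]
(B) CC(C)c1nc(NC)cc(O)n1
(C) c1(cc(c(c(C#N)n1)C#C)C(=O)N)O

A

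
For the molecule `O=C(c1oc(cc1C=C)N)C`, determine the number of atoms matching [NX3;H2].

1

The query [NX3;H2] means: aliphatic N with 3 total connections, two of them H — an -NH2 nitrogen (amine or amide).
Check the 11 heavy atoms by environment: 1× o (aromatic, H0, X2) → no; 3× c (aromatic, H0, X3) → no; 1× c (aromatic, H1, X3) → no; 1× C (H0, X3) → no; 1× O (H0, X1) → no; 1× C (H3, X4) → no; 1× N (H2, X3) → match; 1× C (H1, X3) → no; 1× C (H2, X3) → no.
That gives 1 matching atom.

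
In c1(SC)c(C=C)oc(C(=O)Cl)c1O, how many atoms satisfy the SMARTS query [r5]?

Check the 13 heavy atoms by environment: 1× o (aromatic, in 5-ring) → match; 4× c (aromatic, in 5-ring) → match; 2× O (acyclic) → no; 4× C (acyclic) → no; 1× S (acyclic) → no; 1× Cl (acyclic) → no.
Summing the matching environments: 1 + 4 = 5 matching atoms.

5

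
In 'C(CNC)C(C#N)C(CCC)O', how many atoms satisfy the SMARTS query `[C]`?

The query [C] means: uppercase C matches aliphatic (non-aromatic) carbon only.
Check the 12 heavy atoms by environment: 9× C → match; 2× N → no; 1× O → no.
That gives 9 matching atoms.

9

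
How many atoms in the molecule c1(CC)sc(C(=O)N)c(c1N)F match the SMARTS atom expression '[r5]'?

5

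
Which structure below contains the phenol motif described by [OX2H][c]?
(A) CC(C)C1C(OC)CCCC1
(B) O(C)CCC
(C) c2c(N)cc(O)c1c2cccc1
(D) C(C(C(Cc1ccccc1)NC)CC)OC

C

[OX2H][c] describes a hydroxyl oxygen attached to an aromatic carbon (a phenol).
(A) has a methoxy ether (-OCH3) but the oxygen has H0, not H1.
(B) has a methoxy ether (-OCH3) but the oxygen has H0, not H1.
(C) contains a hydroxyl group (-OH), which satisfies every atom and bond constraint.
(D) has a methoxy ether (-OCH3) but the oxygen has H0, not H1.
So the answer is (C).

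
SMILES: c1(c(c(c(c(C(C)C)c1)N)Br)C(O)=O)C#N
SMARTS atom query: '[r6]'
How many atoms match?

6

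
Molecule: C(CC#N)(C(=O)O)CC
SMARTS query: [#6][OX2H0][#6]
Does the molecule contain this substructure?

The pattern [#6][OX2H0][#6] describes an aliphatic oxygen bridging two carbons with no H on the oxygen — an ether.
The closest candidate here is a carboxylic acid group (-C(=O)OH), but the -OH oxygen has H1; the =O is OX1, not OX2. No other fragment satisfies the full query, so there is no match.

No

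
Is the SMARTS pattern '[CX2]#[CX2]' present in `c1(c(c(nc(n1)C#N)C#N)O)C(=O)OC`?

The pattern [CX2]#[CX2] describes a carbon-carbon triple bond — an alkyne.
The closest candidate here is a nitrile (-C#N), but the triple bond is C#N, not C#C. No other fragment satisfies the full query, so there is no match.

No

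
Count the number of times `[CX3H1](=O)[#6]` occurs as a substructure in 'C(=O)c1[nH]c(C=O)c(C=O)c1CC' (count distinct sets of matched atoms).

[CX3H1](=O)[#6] is the SMARTS for an aldehyde: an sp2 carbon with one H, double-bonded to O and single-bonded to carbon.
The molecule carries 3 separate instances of an aldehyde (-CHO) meeting every constraint; each maps to a distinct set of atoms, giving 3 matches.

3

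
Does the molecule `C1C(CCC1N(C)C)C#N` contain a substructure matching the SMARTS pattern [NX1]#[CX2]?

Yes

The pattern [NX1]#[CX2] describes a nitrogen triple-bonded to a two-connected carbon — a nitrile.
The molecule carries a nitrile (-C#N), whose atoms satisfy every constraint of the query, so the pattern matches.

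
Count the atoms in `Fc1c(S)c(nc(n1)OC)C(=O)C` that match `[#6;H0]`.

The query [#6;H0] means: any carbon with no attached hydrogen.
Check the 13 heavy atoms by environment: 2× n (aromatic, H0) → no; 4× c (aromatic, H0) → match; 1× C (H0) → match; 2× O (H0) → no; 2× C (H3) → no; 1× S (H1) → no; 1× F (H0) → no.
Summing the matching environments: 4 + 1 = 5 matching atoms.

5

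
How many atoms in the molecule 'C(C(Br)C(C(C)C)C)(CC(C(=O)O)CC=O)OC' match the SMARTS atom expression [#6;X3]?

2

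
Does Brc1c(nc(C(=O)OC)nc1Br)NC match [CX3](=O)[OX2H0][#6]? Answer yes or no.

Yes

The pattern [CX3](=O)[OX2H0][#6] describes a carbonyl carbon bonded to an oxygen that is itself bonded to carbon (no H on that O) — an ester.
The molecule carries a methyl-ester group (-C(=O)OCH3), whose atoms satisfy every constraint of the query, so the pattern matches.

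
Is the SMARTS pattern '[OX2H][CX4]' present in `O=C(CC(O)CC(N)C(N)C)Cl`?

The pattern [OX2H][CX4] describes a hydroxyl oxygen bound to an sp3 (X4) carbon — an aliphatic alcohol.
The molecule carries a hydroxyl group (-OH), whose atoms satisfy every constraint of the query, so the pattern matches.

Yes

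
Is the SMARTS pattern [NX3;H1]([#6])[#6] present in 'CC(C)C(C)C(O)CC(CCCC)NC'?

The pattern [NX3;H1]([#6])[#6] describes a trivalent nitrogen with one H, bonded to two carbons — a secondary amine.
The molecule carries an N-methylamino group (-NHCH3), whose atoms satisfy every constraint of the query, so the pattern matches.

Yes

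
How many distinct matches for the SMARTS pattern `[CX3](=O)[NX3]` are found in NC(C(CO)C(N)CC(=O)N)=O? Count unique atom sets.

2

[CX3](=O)[NX3] is the SMARTS for an amide: a carbonyl carbon bonded to a trivalent nitrogen.
The molecule carries 2 separate instances of a primary amide (-C(=O)NH2) meeting every constraint; each maps to a distinct set of atoms, giving 2 matches.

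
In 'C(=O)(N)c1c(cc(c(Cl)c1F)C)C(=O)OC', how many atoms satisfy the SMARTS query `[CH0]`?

2

Check the 16 heavy atoms by environment: 5× c (aromatic, H0) → no; 1× c (aromatic, H1) → no; 2× C (H0) → match; 3× O (H0) → no; 2× C (H3) → no; 1× N (H2) → no; 1× F (H0) → no; 1× Cl (H0) → no.
That gives 2 matching atoms.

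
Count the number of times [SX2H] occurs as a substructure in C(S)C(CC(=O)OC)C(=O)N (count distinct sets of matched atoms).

1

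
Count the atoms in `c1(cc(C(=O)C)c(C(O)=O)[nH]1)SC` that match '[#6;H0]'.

5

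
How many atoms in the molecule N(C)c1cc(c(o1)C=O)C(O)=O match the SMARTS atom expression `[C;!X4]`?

2

The query [C;!X4] means: aliphatic carbon that does not have four total connections.
Check the 12 heavy atoms by environment: 1× o (aromatic, X2) → no; 4× c (aromatic, X3) → no; 1× N (X3) → no; 1× C (X4) → no; 2× C (X3) → match; 2× O (X1) → no; 1× O (X2) → no.
That gives 2 matching atoms.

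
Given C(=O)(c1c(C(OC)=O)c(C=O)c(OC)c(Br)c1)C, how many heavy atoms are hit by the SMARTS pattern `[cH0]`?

5

The query [cH0] means: aromatic carbon with no attached hydrogen (substituted or ring-fusion).
Check the 18 heavy atoms by environment: 5× c (aromatic, H0) → match; 1× c (aromatic, H1) → no; 1× C (H1) → no; 5× O (H0) → no; 1× Br (H0) → no; 2× C (H0) → no; 3× C (H3) → no.
That gives 5 matching atoms.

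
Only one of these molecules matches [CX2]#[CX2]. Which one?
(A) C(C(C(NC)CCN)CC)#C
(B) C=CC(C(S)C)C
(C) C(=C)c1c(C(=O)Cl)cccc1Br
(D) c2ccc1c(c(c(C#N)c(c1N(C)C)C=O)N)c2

A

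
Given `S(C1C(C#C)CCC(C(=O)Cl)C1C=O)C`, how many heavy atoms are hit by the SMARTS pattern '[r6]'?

6

The query [r6] means: r6 matches atoms in a six-membered ring.
Check the 15 heavy atoms by environment: 6× C (in 6-ring) → match; 5× C (acyclic) → no; 2× O (acyclic) → no; 1× Cl (acyclic) → no; 1× S (acyclic) → no.
That gives 6 matching atoms.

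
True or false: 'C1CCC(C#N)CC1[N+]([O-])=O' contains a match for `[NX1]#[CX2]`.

True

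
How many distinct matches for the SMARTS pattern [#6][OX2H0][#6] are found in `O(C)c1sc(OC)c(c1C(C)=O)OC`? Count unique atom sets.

3

[#6][OX2H0][#6] is the SMARTS for an ether: an aliphatic oxygen bridging two carbons with no H on the oxygen.
The molecule carries 3 separate instances of a methoxy ether (-OCH3) meeting every constraint; each maps to a distinct set of atoms, giving 3 matches.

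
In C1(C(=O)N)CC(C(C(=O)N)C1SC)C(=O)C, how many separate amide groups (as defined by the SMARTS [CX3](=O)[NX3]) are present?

[CX3](=O)[NX3] is the SMARTS for an amide: a carbonyl carbon bonded to a trivalent nitrogen.
The molecule carries 2 separate instances of a primary amide (-C(=O)NH2) meeting every constraint; each maps to a distinct set of atoms, giving 2 matches.

2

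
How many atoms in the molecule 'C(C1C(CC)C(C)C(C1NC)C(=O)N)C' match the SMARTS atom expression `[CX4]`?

11

Check the 15 heavy atoms by environment: 11× C (X4) → match; 2× N (X3) → no; 1× C (X3) → no; 1× O (X1) → no.
That gives 11 matching atoms.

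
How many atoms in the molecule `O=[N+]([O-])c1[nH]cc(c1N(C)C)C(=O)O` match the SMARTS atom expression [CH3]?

The query [CH3] means: aliphatic carbon with exactly three hydrogens.
Check the 14 heavy atoms by environment: 1× n (aromatic, H1) → no; 1× c (aromatic, H1) → no; 3× c (aromatic, H0) → no; 1× C (H0) → no; 2× O (H0) → no; 1× O (H1) → no; 1× N (charge +1, H0) → no; 1× O (charge -1, H0) → no; 1× N (H0) → no; 2× C (H3) → match.
That gives 2 matching atoms.

2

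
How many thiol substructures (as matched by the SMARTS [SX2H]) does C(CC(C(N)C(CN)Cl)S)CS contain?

[SX2H] is the SMARTS for a thiol: an aliphatic sulfur with two connections, one being H.
The molecule carries 2 separate instances of a thiol (-SH) meeting every constraint; each maps to a distinct set of atoms, giving 2 matches.

2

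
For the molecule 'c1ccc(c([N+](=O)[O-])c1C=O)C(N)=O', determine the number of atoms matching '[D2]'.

4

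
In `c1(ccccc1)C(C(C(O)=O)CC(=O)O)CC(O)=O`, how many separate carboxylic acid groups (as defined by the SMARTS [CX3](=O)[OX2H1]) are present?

3

[CX3](=O)[OX2H1] is the SMARTS for a carboxylic acid: an sp2 carbon double-bonded to O and single-bonded to an -OH oxygen.
The molecule carries 3 separate instances of a carboxylic acid group (-C(=O)OH) meeting every constraint; each maps to a distinct set of atoms, giving 3 matches.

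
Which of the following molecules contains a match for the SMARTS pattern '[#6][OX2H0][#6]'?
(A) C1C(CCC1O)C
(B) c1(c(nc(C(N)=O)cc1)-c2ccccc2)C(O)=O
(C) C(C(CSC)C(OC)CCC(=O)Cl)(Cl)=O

[#6][OX2H0][#6] describes an aliphatic oxygen bridging two carbons with no H on the oxygen (an ether).
(A) has a hydroxyl group (-OH) but the oxygen has H1, not H0 bridging two carbons.
(B) has a carboxylic acid group (-C(=O)OH) but the -OH oxygen has H1; the =O is OX1, not OX2.
(C) contains a methoxy ether (-OCH3), which satisfies every atom and bond constraint.
So the answer is (C).

C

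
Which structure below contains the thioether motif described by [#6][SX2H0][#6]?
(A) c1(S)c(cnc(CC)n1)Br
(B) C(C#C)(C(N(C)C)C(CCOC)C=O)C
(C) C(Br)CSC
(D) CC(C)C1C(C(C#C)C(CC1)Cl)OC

[#6][SX2H0][#6] describes an aliphatic sulfur bridging two carbons with no H on the sulfur (a thioether).
(A) has a thiol (-SH) but the sulfur has H1, not H0 bridging two carbons.
(B) has a methoxy ether (-OCH3) but the bridging atom is O, not S.
(C) contains a methylthio ether (-SCH3), which satisfies every atom and bond constraint.
(D) has a methoxy ether (-OCH3) but the bridging atom is O, not S.
So the answer is (C).

C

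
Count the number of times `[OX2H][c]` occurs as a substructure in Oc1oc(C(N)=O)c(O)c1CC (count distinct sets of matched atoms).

2

[OX2H][c] is the SMARTS for a phenol: a hydroxyl oxygen attached to an aromatic carbon.
The molecule carries 2 separate instances of a hydroxyl group (-OH) meeting every constraint; each maps to a distinct set of atoms, giving 2 matches.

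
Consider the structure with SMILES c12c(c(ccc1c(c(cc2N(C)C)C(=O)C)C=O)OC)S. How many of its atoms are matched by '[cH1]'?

3

Check the 21 heavy atoms by environment: 7× c (aromatic, H0) → no; 3× c (aromatic, H1) → match; 3× O (H0) → no; 4× C (H3) → no; 1× C (H1) → no; 1× N (H0) → no; 1× S (H1) → no; 1× C (H0) → no.
That gives 3 matching atoms.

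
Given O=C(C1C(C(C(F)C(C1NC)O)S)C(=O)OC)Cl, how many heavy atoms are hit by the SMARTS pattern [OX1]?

The query [OX1] means: aliphatic oxygen with one total connection — typically a carbonyl =O or an oxide.
Check the 18 heavy atoms by environment: 8× C (X4) → no; 1× F (X1) → no; 2× O (X2) → no; 1× S (X2) → no; 2× C (X3) → no; 2× O (X1) → match; 1× Cl (X1) → no; 1× N (X3) → no.
That gives 2 matching atoms.

2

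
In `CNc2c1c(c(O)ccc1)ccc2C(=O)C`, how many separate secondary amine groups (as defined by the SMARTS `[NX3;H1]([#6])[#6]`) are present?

1

[NX3;H1]([#6])[#6] is the SMARTS for a secondary amine: a trivalent nitrogen with one H, bonded to two carbons.
Exactly one fragment in the molecule meets all constraints, giving 1 match.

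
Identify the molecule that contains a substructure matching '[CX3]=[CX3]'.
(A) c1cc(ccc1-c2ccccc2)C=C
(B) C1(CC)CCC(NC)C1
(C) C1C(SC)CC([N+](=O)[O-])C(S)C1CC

A

[CX3]=[CX3] describes a non-aromatic C=C double bond between two sp2 carbons (an alkene).
(A) contains a vinyl group (-CH=CH2), which satisfies every atom and bond constraint.
(B) has an ethyl group (-CH2CH3) but its C-C bond is a single bond between CX4 carbons, not CX3=CX3.
(C) has an ethyl group (-CH2CH3) but its C-C bond is a single bond between CX4 carbons, not CX3=CX3.
So the answer is (A).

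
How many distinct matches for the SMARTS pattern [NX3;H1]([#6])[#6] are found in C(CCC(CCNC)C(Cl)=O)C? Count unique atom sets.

1

[NX3;H1]([#6])[#6] is the SMARTS for a secondary amine: a trivalent nitrogen with one H, bonded to two carbons.
Exactly one fragment in the molecule meets all constraints, giving 1 match.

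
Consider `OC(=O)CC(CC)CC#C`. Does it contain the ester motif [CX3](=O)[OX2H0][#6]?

No

The pattern [CX3](=O)[OX2H0][#6] describes a carbonyl carbon bonded to an oxygen that is itself bonded to carbon (no H on that O) — an ester.
The closest candidate here is a carboxylic acid group (-C(=O)OH), but the singly-bonded O carries H (OX2H1, not H0). No other fragment satisfies the full query, so there is no match.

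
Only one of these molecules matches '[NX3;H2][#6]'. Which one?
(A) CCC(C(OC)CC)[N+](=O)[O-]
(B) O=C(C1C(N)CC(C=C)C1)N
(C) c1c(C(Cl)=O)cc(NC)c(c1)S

[NX3;H2][#6] describes a trivalent nitrogen with two H attached to carbon (a primary amine).
(A) has a nitro group (-[N+](=O)[O-]) but the nitrogen is [N+] with no H, not NX3H2.
(B) contains a primary amino group (-NH2), which satisfies every atom and bond constraint.
(C) has an N-methylamino group (-NHCH3) but the nitrogen bears two carbons and only one H (H1), not H2.
So the answer is (B).

B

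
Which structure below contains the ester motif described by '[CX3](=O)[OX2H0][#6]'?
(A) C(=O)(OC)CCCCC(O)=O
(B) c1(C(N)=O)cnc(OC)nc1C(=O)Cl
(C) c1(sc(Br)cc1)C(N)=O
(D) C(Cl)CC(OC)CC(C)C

A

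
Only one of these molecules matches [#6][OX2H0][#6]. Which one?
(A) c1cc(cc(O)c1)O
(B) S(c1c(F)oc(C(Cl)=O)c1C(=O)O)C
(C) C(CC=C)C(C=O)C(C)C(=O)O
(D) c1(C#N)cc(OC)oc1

D

[#6][OX2H0][#6] describes an aliphatic oxygen bridging two carbons with no H on the oxygen (an ether).
(A) has a hydroxyl group (-OH) but the oxygen has H1, not H0 bridging two carbons.
(B) has a carboxylic acid group (-C(=O)OH) but the -OH oxygen has H1; the =O is OX1, not OX2.
(C) has a carboxylic acid group (-C(=O)OH) but the -OH oxygen has H1; the =O is OX1, not OX2.
(D) contains a methoxy ether (-OCH3), which satisfies every atom and bond constraint.
So the answer is (D).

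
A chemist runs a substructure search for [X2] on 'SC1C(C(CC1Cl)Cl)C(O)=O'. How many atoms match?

Check the 11 heavy atoms by environment: 5× C (X4) → no; 1× S (X2) → match; 1× C (X3) → no; 1× O (X1) → no; 1× O (X2) → match; 2× Cl (X1) → no.
Summing the matching environments: 1 + 1 = 2 matching atoms.

2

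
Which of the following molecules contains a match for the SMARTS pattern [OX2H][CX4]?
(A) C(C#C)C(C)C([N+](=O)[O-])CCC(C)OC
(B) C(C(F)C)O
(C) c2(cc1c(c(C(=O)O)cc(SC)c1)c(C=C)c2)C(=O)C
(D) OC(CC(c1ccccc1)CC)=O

B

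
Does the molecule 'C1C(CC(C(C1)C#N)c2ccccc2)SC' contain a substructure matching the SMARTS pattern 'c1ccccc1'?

The pattern c1ccccc1 describes six aromatic carbons in a ring — a benzene ring.
The molecule carries a phenyl ring, whose atoms satisfy every constraint of the query, so the pattern matches.

Yes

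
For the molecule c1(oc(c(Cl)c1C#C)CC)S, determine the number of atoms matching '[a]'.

5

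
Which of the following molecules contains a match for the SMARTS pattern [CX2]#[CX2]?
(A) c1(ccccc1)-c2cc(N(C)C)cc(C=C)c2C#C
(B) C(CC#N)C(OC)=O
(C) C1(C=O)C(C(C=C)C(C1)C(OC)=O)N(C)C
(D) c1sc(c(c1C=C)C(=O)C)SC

A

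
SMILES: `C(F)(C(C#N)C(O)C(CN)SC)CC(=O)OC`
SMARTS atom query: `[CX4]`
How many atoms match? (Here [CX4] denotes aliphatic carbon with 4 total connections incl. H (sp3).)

8

The query [CX4] means: C with X4: aliphatic carbon with exactly 4 total connections (bonds + H).
Check the 17 heavy atoms by environment: 8× C (X4) → match; 1× F (X1) → no; 1× N (X3) → no; 1× C (X3) → no; 1× O (X1) → no; 2× O (X2) → no; 1× S (X2) → no; 1× C (X2) → no; 1× N (X1) → no.
That gives 8 matching atoms.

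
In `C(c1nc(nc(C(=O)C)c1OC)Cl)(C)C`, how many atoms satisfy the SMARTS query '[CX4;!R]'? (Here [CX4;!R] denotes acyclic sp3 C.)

The query [CX4;!R] means: aliphatic carbon with four total connections, not in a ring.
Check the 15 heavy atoms by environment: 2× n (aromatic, X2, in 6-ring) → no; 4× c (aromatic, X3, in 6-ring) → no; 1× C (X3, acyclic) → no; 1× O (X1, acyclic) → no; 5× C (X4, acyclic) → match; 1× O (X2, acyclic) → no; 1× Cl (X1, acyclic) → no.
That gives 5 matching atoms.

5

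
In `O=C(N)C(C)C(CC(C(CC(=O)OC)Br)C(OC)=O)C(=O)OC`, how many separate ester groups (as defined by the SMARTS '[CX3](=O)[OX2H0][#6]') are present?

3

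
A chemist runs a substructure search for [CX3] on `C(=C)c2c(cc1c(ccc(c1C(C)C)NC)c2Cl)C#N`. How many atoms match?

2

Check the 20 heavy atoms by environment: 10× c (aromatic, X3) → no; 1× C (X2) → no; 1× N (X1) → no; 1× N (X3) → no; 4× C (X4) → no; 1× Cl (X1) → no; 2× C (X3) → match.
That gives 2 matching atoms.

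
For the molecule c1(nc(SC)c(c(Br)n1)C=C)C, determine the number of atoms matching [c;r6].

The query [c;r6] means: aromatic carbon that belongs to a six-membered ring.
Check the 12 heavy atoms by environment: 2× n (aromatic, in 6-ring) → no; 4× c (aromatic, in 6-ring) → match; 1× S (acyclic) → no; 4× C (acyclic) → no; 1× Br (acyclic) → no.
That gives 4 matching atoms.

4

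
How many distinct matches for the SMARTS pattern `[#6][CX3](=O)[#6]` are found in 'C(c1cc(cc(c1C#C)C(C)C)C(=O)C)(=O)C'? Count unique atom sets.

2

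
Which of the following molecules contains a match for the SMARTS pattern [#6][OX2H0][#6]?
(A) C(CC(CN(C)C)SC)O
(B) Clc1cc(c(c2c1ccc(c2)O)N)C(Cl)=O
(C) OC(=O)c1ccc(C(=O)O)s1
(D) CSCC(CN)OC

D

[#6][OX2H0][#6] describes an aliphatic oxygen bridging two carbons with no H on the oxygen (an ether).
(A) has a hydroxyl group (-OH) but the oxygen has H1, not H0 bridging two carbons.
(B) has a hydroxyl group (-OH) but the oxygen has H1, not H0 bridging two carbons.
(C) has a carboxylic acid group (-C(=O)OH) but the -OH oxygen has H1; the =O is OX1, not OX2.
(D) contains a methoxy ether (-OCH3), which satisfies every atom and bond constraint.
So the answer is (D).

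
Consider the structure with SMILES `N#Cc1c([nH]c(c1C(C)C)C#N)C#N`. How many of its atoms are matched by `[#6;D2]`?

3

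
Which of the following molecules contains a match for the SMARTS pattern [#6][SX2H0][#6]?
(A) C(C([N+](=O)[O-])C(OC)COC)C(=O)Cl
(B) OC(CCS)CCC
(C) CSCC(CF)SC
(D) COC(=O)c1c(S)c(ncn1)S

[#6][SX2H0][#6] describes an aliphatic sulfur bridging two carbons with no H on the sulfur (a thioether).
(A) has a methoxy ether (-OCH3) but the bridging atom is O, not S.
(B) has a thiol (-SH) but the sulfur has H1, not H0 bridging two carbons.
(C) contains a methylthio ether (-SCH3), which satisfies every atom and bond constraint.
(D) has a thiol (-SH) but the sulfur has H1, not H0 bridging two carbons.
So the answer is (C).

C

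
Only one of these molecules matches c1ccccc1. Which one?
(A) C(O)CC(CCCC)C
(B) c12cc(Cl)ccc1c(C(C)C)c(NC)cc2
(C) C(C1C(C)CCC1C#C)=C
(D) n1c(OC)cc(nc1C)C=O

B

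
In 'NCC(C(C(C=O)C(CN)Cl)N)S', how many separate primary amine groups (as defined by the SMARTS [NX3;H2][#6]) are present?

3

[NX3;H2][#6] is the SMARTS for a primary amine: a trivalent nitrogen with two H attached to carbon.
The molecule carries 3 separate instances of a primary amino group (-NH2) meeting every constraint; each maps to a distinct set of atoms, giving 3 matches.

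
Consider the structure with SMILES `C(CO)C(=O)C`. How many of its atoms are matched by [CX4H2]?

2

The query [CX4H2] means: sp3 carbon (X4) with exactly two hydrogens.
Check the 6 heavy atoms by environment: 2× C (H2, X4) → match; 1× C (H0, X3) → no; 1× O (H0, X1) → no; 1× C (H3, X4) → no; 1× O (H1, X2) → no.
That gives 2 matching atoms.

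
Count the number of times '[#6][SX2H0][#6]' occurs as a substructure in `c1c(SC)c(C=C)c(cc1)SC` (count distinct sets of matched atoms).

2

[#6][SX2H0][#6] is the SMARTS for a thioether: an aliphatic sulfur bridging two carbons with no H on the sulfur.
The molecule carries 2 separate instances of a methylthio ether (-SCH3) meeting every constraint; each maps to a distinct set of atoms, giving 2 matches.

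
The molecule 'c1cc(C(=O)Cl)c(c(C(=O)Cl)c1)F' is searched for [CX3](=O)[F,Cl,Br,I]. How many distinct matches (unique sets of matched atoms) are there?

2

[CX3](=O)[F,Cl,Br,I] is the SMARTS for an acyl halide: a carbonyl carbon bonded to a halogen.
The molecule carries 2 separate instances of an acyl chloride (-C(=O)Cl) meeting every constraint; each maps to a distinct set of atoms, giving 2 matches.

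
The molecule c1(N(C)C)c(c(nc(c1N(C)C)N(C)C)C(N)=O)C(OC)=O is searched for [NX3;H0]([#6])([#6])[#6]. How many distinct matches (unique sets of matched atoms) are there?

3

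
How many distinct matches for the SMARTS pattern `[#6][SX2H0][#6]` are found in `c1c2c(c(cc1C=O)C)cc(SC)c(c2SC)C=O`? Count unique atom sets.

[#6][SX2H0][#6] is the SMARTS for a thioether: an aliphatic sulfur bridging two carbons with no H on the sulfur.
The molecule carries 2 separate instances of a methylthio ether (-SCH3) meeting every constraint; each maps to a distinct set of atoms, giving 2 matches.

2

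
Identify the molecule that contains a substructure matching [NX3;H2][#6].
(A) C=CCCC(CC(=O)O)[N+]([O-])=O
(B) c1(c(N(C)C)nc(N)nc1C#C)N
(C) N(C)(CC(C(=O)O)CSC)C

[NX3;H2][#6] describes a trivalent nitrogen with two H attached to carbon (a primary amine).
(A) has a nitro group (-[N+](=O)[O-]) but the nitrogen is [N+] with no H, not NX3H2.
(B) contains a primary amino group (-NH2), which satisfies every atom and bond constraint.
(C) has a dimethylamino group (-N(CH3)2) but the nitrogen has H0, not H2.
So the answer is (B).

B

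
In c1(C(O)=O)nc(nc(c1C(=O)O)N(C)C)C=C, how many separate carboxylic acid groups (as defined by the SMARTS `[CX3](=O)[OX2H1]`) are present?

2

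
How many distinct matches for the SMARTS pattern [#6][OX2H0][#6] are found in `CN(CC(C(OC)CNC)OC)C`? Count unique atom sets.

2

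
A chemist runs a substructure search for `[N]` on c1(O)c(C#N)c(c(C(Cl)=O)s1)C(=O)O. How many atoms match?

The query [N] means: uppercase N matches aliphatic (non-aromatic) nitrogen only.
Check the 14 heavy atoms by environment: 1× s (aromatic) → no; 4× c (aromatic) → no; 3× C → no; 4× O → no; 1× Cl → no; 1× N → match.
That gives 1 matching atom.

1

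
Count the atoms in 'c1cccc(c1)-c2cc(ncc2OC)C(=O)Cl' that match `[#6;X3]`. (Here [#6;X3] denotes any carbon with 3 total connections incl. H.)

12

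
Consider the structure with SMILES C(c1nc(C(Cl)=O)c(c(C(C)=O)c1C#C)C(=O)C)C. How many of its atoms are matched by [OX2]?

The query [OX2] means: aliphatic oxygen with two total connections — ether, hydroxyl, or ester single-bond O.
Check the 19 heavy atoms by environment: 1× n (aromatic, X2) → no; 5× c (aromatic, X3) → no; 2× C (X2) → no; 3× C (X3) → no; 3× O (X1) → no; 4× C (X4) → no; 1× Cl (X1) → no.
No environment satisfies the query, so 0 matching atoms.

0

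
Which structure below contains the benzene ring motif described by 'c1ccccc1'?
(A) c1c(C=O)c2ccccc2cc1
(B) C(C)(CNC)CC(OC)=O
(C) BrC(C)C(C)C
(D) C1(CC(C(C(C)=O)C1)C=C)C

c1ccccc1 describes six aromatic carbons in a ring (a benzene ring).
(A) contains the required atom environment, so the pattern matches.
(B) has a methyl group (-CH3) but no six-membered all-carbon aromatic ring is present.
(C) has a methyl group (-CH3) but no six-membered all-carbon aromatic ring is present.
(D) has a methyl group (-CH3) but no six-membered all-carbon aromatic ring is present.
So the answer is (A).

A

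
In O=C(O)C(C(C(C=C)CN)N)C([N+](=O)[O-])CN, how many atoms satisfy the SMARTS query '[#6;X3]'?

The query [#6;X3] means: any carbon (aromatic or not) with three total connections.
Check the 17 heavy atoms by environment: 6× C (X4) → no; 3× N (X3) → no; 1× N (charge +1, X3) → no; 1× O (charge -1, X1) → no; 2× O (X1) → no; 3× C (X3) → match; 1× O (X2) → no.
That gives 3 matching atoms.

3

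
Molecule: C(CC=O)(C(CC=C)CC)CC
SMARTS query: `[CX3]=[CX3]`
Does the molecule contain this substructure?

Yes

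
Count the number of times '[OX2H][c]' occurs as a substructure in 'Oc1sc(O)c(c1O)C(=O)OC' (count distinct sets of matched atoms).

[OX2H][c] is the SMARTS for a phenol: a hydroxyl oxygen attached to an aromatic carbon.
The molecule carries 3 separate instances of a hydroxyl group (-OH) meeting every constraint; each maps to a distinct set of atoms, giving 3 matches.

3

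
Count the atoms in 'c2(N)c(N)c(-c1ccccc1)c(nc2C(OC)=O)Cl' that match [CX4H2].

0

Check the 19 heavy atoms by environment: 1× n (aromatic, H0, X2) → no; 6× c (aromatic, H0, X3) → no; 1× C (H0, X3) → no; 1× O (H0, X1) → no; 1× O (H0, X2) → no; 1× C (H3, X4) → no; 1× Cl (H0, X1) → no; 5× c (aromatic, H1, X3) → no; 2× N (H2, X3) → no.
No environment satisfies the query, so 0 matching atoms.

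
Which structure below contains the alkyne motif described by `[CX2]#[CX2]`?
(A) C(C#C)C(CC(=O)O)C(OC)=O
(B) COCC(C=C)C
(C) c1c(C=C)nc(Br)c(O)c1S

A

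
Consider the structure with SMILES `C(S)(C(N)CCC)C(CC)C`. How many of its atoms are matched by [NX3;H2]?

1

The query [NX3;H2] means: aliphatic N with 3 total connections, two of them H — an -NH2 nitrogen (amine or amide).
Check the 11 heavy atoms by environment: 3× C (H3, X4) → no; 3× C (H2, X4) → no; 3× C (H1, X4) → no; 1× N (H2, X3) → match; 1× S (H1, X2) → no.
That gives 1 matching atom.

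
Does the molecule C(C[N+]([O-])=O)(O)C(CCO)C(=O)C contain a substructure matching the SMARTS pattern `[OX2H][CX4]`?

Yes

The pattern [OX2H][CX4] describes a hydroxyl oxygen bound to an sp3 (X4) carbon — an aliphatic alcohol.
The molecule carries a hydroxyl group (-OH), whose atoms satisfy every constraint of the query, so the pattern matches.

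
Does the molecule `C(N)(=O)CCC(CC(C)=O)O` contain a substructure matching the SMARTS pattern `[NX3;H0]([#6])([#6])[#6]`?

The pattern [NX3;H0]([#6])([#6])[#6] describes a trivalent nitrogen with no H, bonded to three carbons — a tertiary amine.
The closest candidate here is a primary amide (-C(=O)NH2), but the amide nitrogen has H2 and only one carbon neighbour. No other fragment satisfies the full query, so there is no match.

No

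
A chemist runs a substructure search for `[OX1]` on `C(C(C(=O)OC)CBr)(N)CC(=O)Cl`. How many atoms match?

2

The query [OX1] means: aliphatic oxygen with one total connection — typically a carbonyl =O or an oxide.
Check the 13 heavy atoms by environment: 5× C (X4) → no; 1× N (X3) → no; 1× Br (X1) → no; 2× C (X3) → no; 2× O (X1) → match; 1× Cl (X1) → no; 1× O (X2) → no.
That gives 2 matching atoms.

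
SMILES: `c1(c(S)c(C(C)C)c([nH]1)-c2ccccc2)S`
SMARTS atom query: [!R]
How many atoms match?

The query [!R] means: !R matches any atom not in a ring.
Check the 16 heavy atoms by environment: 1× n (aromatic, in 5-ring) → no; 4× c (aromatic, in 5-ring) → no; 3× C (acyclic) → match; 2× S (acyclic) → match; 6× c (aromatic, in 6-ring) → no.
Summing the matching environments: 3 + 2 = 5 matching atoms.

5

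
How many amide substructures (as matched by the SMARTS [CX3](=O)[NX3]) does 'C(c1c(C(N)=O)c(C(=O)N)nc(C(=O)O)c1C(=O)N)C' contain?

[CX3](=O)[NX3] is the SMARTS for an amide: a carbonyl carbon bonded to a trivalent nitrogen.
The molecule carries 3 separate instances of a primary amide (-C(=O)NH2) meeting every constraint; each maps to a distinct set of atoms, giving 3 matches.

3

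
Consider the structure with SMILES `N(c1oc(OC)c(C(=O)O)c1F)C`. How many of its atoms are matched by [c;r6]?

Check the 13 heavy atoms by environment: 1× o (aromatic, in 5-ring) → no; 4× c (aromatic, in 5-ring) → no; 3× O (acyclic) → no; 3× C (acyclic) → no; 1× N (acyclic) → no; 1× F (acyclic) → no.
No environment satisfies the query, so 0 matching atoms.

0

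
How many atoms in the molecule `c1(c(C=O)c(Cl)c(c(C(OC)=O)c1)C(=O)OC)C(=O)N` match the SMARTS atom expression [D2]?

4

The query [D2] means: atom with exactly two heavy-atom neighbours.
Check the 20 heavy atoms by environment: 5× c (aromatic, D3) → no; 1× c (aromatic, D2) → match; 1× Cl (D1) → no; 3× C (D3) → no; 4× O (D1) → no; 1× N (D1) → no; 1× C (D2) → match; 2× O (D2) → match; 2× C (D1) → no.
Summing the matching environments: 1 + 1 + 2 = 4 matching atoms.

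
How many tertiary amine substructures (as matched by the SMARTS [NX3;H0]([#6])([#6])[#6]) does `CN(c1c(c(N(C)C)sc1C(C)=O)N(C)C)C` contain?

[NX3;H0]([#6])([#6])[#6] is the SMARTS for a tertiary amine: a trivalent nitrogen with no H, bonded to three carbons.
The molecule carries 3 separate instances of a dimethylamino group (-N(CH3)2) meeting every constraint; each maps to a distinct set of atoms, giving 3 matches.

3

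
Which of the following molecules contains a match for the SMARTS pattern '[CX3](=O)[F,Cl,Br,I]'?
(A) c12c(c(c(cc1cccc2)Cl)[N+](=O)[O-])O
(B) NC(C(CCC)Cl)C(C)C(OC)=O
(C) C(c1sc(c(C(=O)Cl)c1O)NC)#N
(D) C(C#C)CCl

[CX3](=O)[F,Cl,Br,I] describes a carbonyl carbon bonded to a halogen (an acyl halide).
(A) has a chloro substituent but the Cl is not on a carbonyl carbon.
(B) has a methyl-ester group (-C(=O)OCH3) but the carbonyl is bonded to -O-C, not to a halogen.
(C) contains an acyl chloride (-C(=O)Cl), which satisfies every atom and bond constraint.
(D) has a chloro substituent but the Cl is not on a carbonyl carbon.
So the answer is (C).

C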